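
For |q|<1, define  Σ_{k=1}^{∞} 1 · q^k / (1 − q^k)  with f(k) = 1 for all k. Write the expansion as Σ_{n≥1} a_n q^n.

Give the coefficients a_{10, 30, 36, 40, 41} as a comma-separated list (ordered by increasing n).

q^10  k|10↦f(k): 1:1 2:1 5:1 10:1  a_10=4
d|30:{30,15,10,6,5,3,2,1}  Σf=1+1+1+1+1+1+1+1=8
d|36:{1,2,3,4,6,9,12,18,36}  Σf=1+1+1+1+1+1+1+1+1=9
n=40: 1·40 2·20 4·10 5·8 8·5 10·4 20·2 40·1  f→[1+1+1+1+1+1+1+1]=8
q^41  k|41↦f(k): 1:1 41:1  a_41=2

4, 8, 9, 8, 2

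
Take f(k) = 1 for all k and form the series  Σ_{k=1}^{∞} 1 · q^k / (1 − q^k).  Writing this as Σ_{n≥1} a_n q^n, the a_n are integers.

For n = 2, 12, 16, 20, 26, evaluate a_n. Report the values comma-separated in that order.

n=2: 2·1 1·2  f→[1+1]=2
n=12: 12·1 6·2 4·3 3·4 2·6 1·12  f→[1+1+1+1+1+1]=6
d|16:{1,2,4,8,16}  Σf=1+1+1+1+1=5
d|20:{1,2,4,5,10,20}  Σf=1+1+1+1+1+1=6
d|26:{26,13,2,1}  Σf=1+1+1+1=4

2, 6, 5, 6, 4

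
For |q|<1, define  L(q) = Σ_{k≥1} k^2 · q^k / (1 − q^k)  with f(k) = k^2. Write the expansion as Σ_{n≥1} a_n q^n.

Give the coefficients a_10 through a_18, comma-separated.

q^10  k|10↦f(k): 10:100 5:25 2:4 1:1  a_10=130
d|11:{11,1}  Σf=121+1=122
[q^12] f(12)=144,f(6)=36,f(4)=16,f(3)=9,f(2)=4,f(1)=1 ⇒ 210
q^13  k|13↦f(k): 13:169 1:1  a_13=170
n=14: 1·14 2·7 7·2 14·1  f→[1+4+49+196]=250
[q^15] f(15)=225,f(5)=25,f(3)=9,f(1)=1 ⇒ 260
d|16:{16,8,4,2,1}  Σf=256+64+16+4+1=341
d|17:{17,1}  Σf=289+1=290
[q^18] f(18)=324,f(9)=81,f(6)=36,f(3)=9,f(2)=4,f(1)=1 ⇒ 455

130, 122, 210, 170, 250, 260, 341, 290, 455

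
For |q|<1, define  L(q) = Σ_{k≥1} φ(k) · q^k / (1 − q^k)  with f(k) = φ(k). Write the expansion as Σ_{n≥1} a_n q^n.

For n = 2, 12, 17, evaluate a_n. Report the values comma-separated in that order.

[q^2] φ(1)=1,φ(2)=1 ⇒ 2
d|12:{12,6,4,3,2,1}  Σφ=4+2+2+2+1+1=12
[q^17] φ(1)=1,φ(17)=16 ⇒ 17

2, 12, 17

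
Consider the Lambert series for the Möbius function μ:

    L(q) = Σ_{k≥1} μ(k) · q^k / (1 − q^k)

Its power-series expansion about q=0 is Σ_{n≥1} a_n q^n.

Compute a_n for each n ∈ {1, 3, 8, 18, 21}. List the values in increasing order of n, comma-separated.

n=1: 1·1  μ→[1]=1
d|3:{3,1}  Σμ=(-1)+1=0
q^8  k|8↦μ(k): 1:1 2:-1 4:0 8:0  a_8=0
[q^18] μ(1)=1,μ(2)=-1,μ(3)=-1,μ(6)=1,μ(9)=0,μ(18)=0 ⇒ 0
q^21  k|21↦μ(k): 21:1 7:-1 3:-1 1:1  a_21=0

1, 0, 0, 0, 0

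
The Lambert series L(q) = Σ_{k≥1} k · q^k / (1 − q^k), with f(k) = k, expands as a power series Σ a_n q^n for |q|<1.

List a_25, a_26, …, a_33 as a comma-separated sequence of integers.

d|25:{25,5,1}  Σf=25+5+1=31
d|26:{26,13,2,1}  Σf=26+13+2+1=42
q^27  k|27↦f(k): 1:1 3:3 9:9 27:27  a_27=40
n=28: 28·1 14·2 7·4 4·7 2·14 1·28  f→[28+14+7+4+2+1]=56
[q^29] f(29)=29,f(1)=1 ⇒ 30
n=30: 1·30 2·15 3·10 5·6 6·5 10·3 15·2 30·1  f→[1+2+3+5+6+10+15+30]=72
q^31  k|31↦f(k): 31:31 1:1  a_31=32
d|32:{1,2,4,8,16,32}  Σf=1+2+4+8+16+32=63
q^33  k|33↦f(k): 1:1 3:3 11:11 33:33  a_33=48

31, 42, 40, 56, 30, 72, 32, 63, 48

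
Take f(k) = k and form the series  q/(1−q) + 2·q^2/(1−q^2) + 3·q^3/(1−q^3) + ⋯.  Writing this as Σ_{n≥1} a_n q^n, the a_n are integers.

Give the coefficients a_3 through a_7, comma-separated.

n=3: 1·3 3·1  f→[1+3]=4
[q^4] f(4)=4,f(2)=2,f(1)=1 ⇒ 7
n=5: 1·5 5·1  f→[1+5]=6
d|6:{6,3,2,1}  Σf=6+3+2+1=12
n=7: 1·7 7·1  f→[1+7]=8

4, 7, 6, 12, 8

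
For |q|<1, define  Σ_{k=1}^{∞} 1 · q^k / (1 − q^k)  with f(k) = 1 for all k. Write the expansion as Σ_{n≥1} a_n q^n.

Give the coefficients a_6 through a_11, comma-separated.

4, 2, 4, 3, 4, 2

[q^6] f(6)=1,f(3)=1,f(2)=1,f(1)=1 ⇒ 4
[q^7] f(7)=1,f(1)=1 ⇒ 2
d|8:{1,2,4,8}  Σf=1+1+1+1=4
[q^9] f(1)=1,f(3)=1,f(9)=1 ⇒ 3
d|10:{1,2,5,10}  Σf=1+1+1+1=4
[q^11] f(11)=1,f(1)=1 ⇒ 2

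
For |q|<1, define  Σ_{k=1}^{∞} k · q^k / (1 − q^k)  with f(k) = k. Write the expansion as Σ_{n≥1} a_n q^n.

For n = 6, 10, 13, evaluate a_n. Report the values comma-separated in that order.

12, 18, 14

[q^6] f(6)=6,f(3)=3,f(2)=2,f(1)=1 ⇒ 12
[q^10] f(10)=10,f(5)=5,f(2)=2,f(1)=1 ⇒ 18
d|13:{13,1}  Σf=13+1=14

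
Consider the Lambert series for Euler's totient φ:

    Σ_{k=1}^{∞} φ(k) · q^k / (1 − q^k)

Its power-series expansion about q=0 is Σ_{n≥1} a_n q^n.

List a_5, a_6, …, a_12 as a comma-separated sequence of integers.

q^5  k|5↦φ(k): 5:4 1:1  a_5=5
q^6  k|6↦φ(k): 1:1 2:1 3:2 6:2  a_6=6
n=7: 7·1 1·7  φ→[6+1]=7
d|8:{1,2,4,8}  Σφ=1+1+2+4=8
d|9:{1,3,9}  Σφ=1+2+6=9
d|10:{10,5,2,1}  Σφ=4+4+1+1=10
q^11  k|11↦φ(k): 11:10 1:1  a_11=11
d|12:{1,2,3,4,6,12}  Σφ=1+1+2+2+2+4=12

5, 6, 7, 8, 9, 10, 11, 12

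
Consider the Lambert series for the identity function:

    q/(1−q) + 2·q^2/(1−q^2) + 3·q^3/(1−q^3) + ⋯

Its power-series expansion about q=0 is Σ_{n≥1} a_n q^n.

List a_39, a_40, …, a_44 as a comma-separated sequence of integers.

q^39  k|39↦f(k): 1:1 3:3 13:13 39:39  a_39=56
[q^40] f(1)=1,f(2)=2,f(4)=4,f(5)=5,f(8)=8,f(10)=10,f(20)=20,f(40)=40 ⇒ 90
[q^41] f(1)=1,f(41)=41 ⇒ 42
d|42:{1,2,3,6,7,14,21,42}  Σf=1+2+3+6+7+14+21+42=96
q^43  k|43↦f(k): 1:1 43:43  a_43=44
[q^44] f(1)=1,f(2)=2,f(4)=4,f(11)=11,f(22)=22,f(44)=44 ⇒ 84

56, 90, 42, 96, 44, 84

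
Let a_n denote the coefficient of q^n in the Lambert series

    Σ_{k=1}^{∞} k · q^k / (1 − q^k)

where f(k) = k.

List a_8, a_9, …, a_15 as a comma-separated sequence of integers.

d|8:{8,4,2,1}  Σf=8+4+2+1=15
[q^9] f(1)=1,f(3)=3,f(9)=9 ⇒ 13
[q^10] f(10)=10,f(5)=5,f(2)=2,f(1)=1 ⇒ 18
q^11  k|11↦f(k): 1:1 11:11  a_11=12
q^12  k|12↦f(k): 12:12 6:6 4:4 3:3 2:2 1:1  a_12=28
d|13:{13,1}  Σf=13+1=14
[q^14] f(14)=14,f(7)=7,f(2)=2,f(1)=1 ⇒ 24
q^15  k|15↦f(k): 1:1 3:3 5:5 15:15  a_15=24

15, 13, 18, 12, 28, 14, 24, 24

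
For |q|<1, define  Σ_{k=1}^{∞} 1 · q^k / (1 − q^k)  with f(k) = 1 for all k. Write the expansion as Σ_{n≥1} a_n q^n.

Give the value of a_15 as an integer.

[q^15] f(1)=1,f(3)=1,f(5)=1,f(15)=1 ⇒ 4

a_15 = 4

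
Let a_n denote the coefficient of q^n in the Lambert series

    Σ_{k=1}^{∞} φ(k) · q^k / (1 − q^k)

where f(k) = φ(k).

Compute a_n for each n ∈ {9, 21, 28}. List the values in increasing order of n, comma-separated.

n=9: 9·1 3·3 1·9  φ→[6+2+1]=9
d|21:{21,7,3,1}  Σφ=12+6+2+1=21
q^28  k|28↦φ(k): 28:12 14:6 7:6 4:2 2:1 1:1  a_28=28

9, 21, 28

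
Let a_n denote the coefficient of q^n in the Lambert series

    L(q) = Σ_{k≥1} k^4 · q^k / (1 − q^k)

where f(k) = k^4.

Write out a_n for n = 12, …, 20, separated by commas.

n=12: 12·1 6·2 4·3 3·4 2·6 1·12  f→[20736+1296+256+81+16+1]=22386
d|13:{1,13}  Σf=1+28561=28562
n=14: 1·14 2·7 7·2 14·1  f→[1+16+2401+38416]=40834
[q^15] f(15)=50625,f(5)=625,f(3)=81,f(1)=1 ⇒ 51332
[q^16] f(16)=65536,f(8)=4096,f(4)=256,f(2)=16,f(1)=1 ⇒ 69905
d|17:{17,1}  Σf=83521+1=83522
n=18: 1·18 2·9 3·6 6·3 9·2 18·1  f→[1+16+81+1296+6561+104976]=112931
n=19: 19·1 1·19  f→[130321+1]=130322
d|20:{1,2,4,5,10,20}  Σf=1+16+256+625+10000+160000=170898

22386, 28562, 40834, 51332, 69905, 83522, 112931, 130322, 170898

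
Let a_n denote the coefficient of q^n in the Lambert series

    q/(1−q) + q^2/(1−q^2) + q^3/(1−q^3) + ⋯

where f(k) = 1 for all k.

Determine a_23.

d|23:{1,23}  Σf=1+1=2

a_23 = 2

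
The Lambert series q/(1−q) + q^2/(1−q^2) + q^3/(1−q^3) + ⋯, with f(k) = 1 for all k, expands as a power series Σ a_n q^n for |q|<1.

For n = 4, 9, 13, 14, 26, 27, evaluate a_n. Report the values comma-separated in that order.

[q^4] f(4)=1,f(2)=1,f(1)=1 ⇒ 3
d|9:{9,3,1}  Σf=1+1+1=3
[q^13] f(13)=1,f(1)=1 ⇒ 2
n=14: 14·1 7·2 2·7 1·14  f→[1+1+1+1]=4
d|26:{26,13,2,1}  Σf=1+1+1+1=4
d|27:{1,3,9,27}  Σf=1+1+1+1=4

3, 3, 2, 4, 4, 4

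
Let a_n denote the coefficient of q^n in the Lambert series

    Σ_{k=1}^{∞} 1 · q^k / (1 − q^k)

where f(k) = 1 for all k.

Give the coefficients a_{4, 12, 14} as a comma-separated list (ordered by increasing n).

d|4:{1,2,4}  Σf=1+1+1=3
[q^12] f(1)=1,f(2)=1,f(3)=1,f(4)=1,f(6)=1,f(12)=1 ⇒ 6
n=14: 1·14 2·7 7·2 14·1  f→[1+1+1+1]=4

3, 6, 4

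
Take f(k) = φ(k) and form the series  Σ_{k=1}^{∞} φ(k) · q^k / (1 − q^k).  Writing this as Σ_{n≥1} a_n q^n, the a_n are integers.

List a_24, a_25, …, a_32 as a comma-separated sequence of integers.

n=24: 1·24 2·12 3·8 4·6 6·4 8·3 12·2 24·1  φ→[1+1+2+2+2+4+4+8]=24
n=25: 1·25 5·5 25·1  φ→[1+4+20]=25
q^26  k|26↦φ(k): 1:1 2:1 13:12 26:12  a_26=26
[q^27] φ(27)=18,φ(9)=6,φ(3)=2,φ(1)=1 ⇒ 27
n=28: 1·28 2·14 4·7 7·4 14·2 28·1  φ→[1+1+2+6+6+12]=28
[q^29] φ(29)=28,φ(1)=1 ⇒ 29
[q^30] φ(1)=1,φ(2)=1,φ(3)=2,φ(5)=4,φ(6)=2,φ(10)=4,φ(15)=8,φ(30)=8 ⇒ 30
q^31  k|31↦φ(k): 1:1 31:30  a_31=31
n=32: 32·1 16·2 8·4 4·8 2·16 1·32  φ→[16+8+4+2+1+1]=32

24, 25, 26, 27, 28, 29, 30, 31, 32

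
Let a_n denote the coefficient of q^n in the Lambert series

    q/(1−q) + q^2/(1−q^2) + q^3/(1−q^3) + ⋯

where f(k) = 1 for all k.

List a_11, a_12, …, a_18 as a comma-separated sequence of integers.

n=11: 1·11 11·1  f→[1+1]=2
[q^12] f(12)=1,f(6)=1,f(4)=1,f(3)=1,f(2)=1,f(1)=1 ⇒ 6
n=13: 1·13 13·1  f→[1+1]=2
q^14  k|14↦f(k): 1:1 2:1 7:1 14:1  a_14=4
n=15: 1·15 3·5 5·3 15·1  f→[1+1+1+1]=4
q^16  k|16↦f(k): 16:1 8:1 4:1 2:1 1:1  a_16=5
[q^17] f(17)=1,f(1)=1 ⇒ 2
q^18  k|18↦f(k): 18:1 9:1 6:1 3:1 2:1 1:1  a_18=6

2, 6, 2, 4, 4, 5, 2, 6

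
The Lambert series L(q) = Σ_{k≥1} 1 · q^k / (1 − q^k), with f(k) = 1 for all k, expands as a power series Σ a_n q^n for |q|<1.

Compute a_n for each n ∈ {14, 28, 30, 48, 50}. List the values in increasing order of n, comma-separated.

[q^14] f(14)=1,f(7)=1,f(2)=1,f(1)=1 ⇒ 4
q^28  k|28↦f(k): 28:1 14:1 7:1 4:1 2:1 1:1  a_28=6
q^30  k|30↦f(k): 30:1 15:1 10:1 6:1 5:1 3:1 2:1 1:1  a_30=8
[q^48] f(48)=1,f(24)=1,f(16)=1,f(12)=1,f(8)=1,f(6)=1,f(4)=1,f(3)=1,f(2)=1,f(1)=1 ⇒ 10
n=50: 50·1 25·2 10·5 5·10 2·25 1·50  f→[1+1+1+1+1+1]=6

4, 6, 8, 10, 6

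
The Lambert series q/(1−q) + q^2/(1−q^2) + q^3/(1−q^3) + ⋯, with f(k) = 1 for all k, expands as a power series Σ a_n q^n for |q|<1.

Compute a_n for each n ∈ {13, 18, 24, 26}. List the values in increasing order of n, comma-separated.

2, 6, 8, 4

d|13:{1,13}  Σf=1+1=2
q^18  k|18↦f(k): 18:1 9:1 6:1 3:1 2:1 1:1  a_18=6
[q^24] f(1)=1,f(2)=1,f(3)=1,f(4)=1,f(6)=1,f(8)=1,f(12)=1,f(24)=1 ⇒ 8
n=26: 1·26 2·13 13·2 26·1  f→[1+1+1+1]=4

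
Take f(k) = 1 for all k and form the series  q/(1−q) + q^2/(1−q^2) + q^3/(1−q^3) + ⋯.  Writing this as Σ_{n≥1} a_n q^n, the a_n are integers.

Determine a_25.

d|25:{1,5,25}  Σf=1+1+1=3

a_25 = 3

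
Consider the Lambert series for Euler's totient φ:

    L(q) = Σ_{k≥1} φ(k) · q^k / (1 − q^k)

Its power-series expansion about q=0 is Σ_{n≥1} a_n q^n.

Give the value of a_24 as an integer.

n=24: 24·1 12·2 8·3 6·4 4·6 3·8 2·12 1·24  φ→[8+4+4+2+2+2+1+1]=24

a_24 = 24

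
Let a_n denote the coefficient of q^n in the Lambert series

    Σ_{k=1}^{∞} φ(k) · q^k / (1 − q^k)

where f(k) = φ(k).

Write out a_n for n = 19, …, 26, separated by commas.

q^19  k|19↦φ(k): 1:1 19:18  a_19=19
q^20  k|20↦φ(k): 1:1 2:1 4:2 5:4 10:4 20:8  a_20=20
q^21  k|21↦φ(k): 1:1 3:2 7:6 21:12  a_21=21
q^22  k|22↦φ(k): 1:1 2:1 11:10 22:10  a_22=22
n=23: 1·23 23·1  φ→[1+22]=23
q^24  k|24↦φ(k): 24:8 12:4 8:4 6:2 4:2 3:2 2:1 1:1  a_24=24
d|25:{1,5,25}  Σφ=1+4+20=25
[q^26] φ(26)=12,φ(13)=12,φ(2)=1,φ(1)=1 ⇒ 26

19, 20, 21, 22, 23, 24, 25, 26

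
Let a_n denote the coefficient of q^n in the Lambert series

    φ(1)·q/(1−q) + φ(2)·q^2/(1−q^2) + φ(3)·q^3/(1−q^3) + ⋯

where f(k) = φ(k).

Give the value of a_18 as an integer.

q^18  k|18↦φ(k): 18:6 9:6 6:2 3:2 2:1 1:1  a_18=18

a_18 = 18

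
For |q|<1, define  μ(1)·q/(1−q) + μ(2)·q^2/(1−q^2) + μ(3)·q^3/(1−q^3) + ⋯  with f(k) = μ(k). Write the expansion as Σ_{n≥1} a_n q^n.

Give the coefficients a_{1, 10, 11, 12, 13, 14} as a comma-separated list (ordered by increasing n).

d|1:{1}  Σμ=1=1
n=10: 1·10 2·5 5·2 10·1  μ→[1+(-1)+(-1)+1]=0
d|11:{11,1}  Σμ=(-1)+1=0
n=12: 12·1 6·2 4·3 3·4 2·6 1·12  μ→[0+1+0+(-1)+(-1)+1]=0
[q^13] μ(1)=1,μ(13)=-1 ⇒ 0
q^14  k|14↦μ(k): 14:1 7:-1 2:-1 1:1  a_14=0

1, 0, 0, 0, 0, 0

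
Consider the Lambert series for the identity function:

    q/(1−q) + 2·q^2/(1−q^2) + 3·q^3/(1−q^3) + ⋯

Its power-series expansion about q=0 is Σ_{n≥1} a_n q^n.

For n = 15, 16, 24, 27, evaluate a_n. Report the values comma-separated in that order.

24, 31, 60, 40

d|15:{1,3,5,15}  Σf=1+3+5+15=24
d|16:{1,2,4,8,16}  Σf=1+2+4+8+16=31
q^24  k|24↦f(k): 24:24 12:12 8:8 6:6 4:4 3:3 2:2 1:1  a_24=60
[q^27] f(27)=27,f(9)=9,f(3)=3,f(1)=1 ⇒ 40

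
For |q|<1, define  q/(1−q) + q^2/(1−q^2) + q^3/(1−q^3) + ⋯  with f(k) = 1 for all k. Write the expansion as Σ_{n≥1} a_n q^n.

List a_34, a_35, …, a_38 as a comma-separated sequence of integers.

[q^34] f(34)=1,f(17)=1,f(2)=1,f(1)=1 ⇒ 4
q^35  k|35↦f(k): 1:1 5:1 7:1 35:1  a_35=4
q^36  k|36↦f(k): 1:1 2:1 3:1 4:1 6:1 9:1 12:1 18:1 36:1  a_36=9
d|37:{1,37}  Σf=1+1=2
[q^38] f(1)=1,f(2)=1,f(19)=1,f(38)=1 ⇒ 4

4, 4, 9, 2, 4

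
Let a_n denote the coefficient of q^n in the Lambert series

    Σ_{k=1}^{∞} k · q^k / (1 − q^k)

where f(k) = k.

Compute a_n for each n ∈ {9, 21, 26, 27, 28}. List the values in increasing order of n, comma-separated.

13, 32, 42, 40, 56

d|9:{1,3,9}  Σf=1+3+9=13
n=21: 1·21 3·7 7·3 21·1  f→[1+3+7+21]=32
[q^26] f(1)=1,f(2)=2,f(13)=13,f(26)=26 ⇒ 42
n=27: 1·27 3·9 9·3 27·1  f→[1+3+9+27]=40
[q^28] f(1)=1,f(2)=2,f(4)=4,f(7)=7,f(14)=14,f(28)=28 ⇒ 56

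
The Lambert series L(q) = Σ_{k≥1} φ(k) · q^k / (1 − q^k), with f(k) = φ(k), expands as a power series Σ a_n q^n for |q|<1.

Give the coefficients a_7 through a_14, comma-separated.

d|7:{1,7}  Σφ=1+6=7
d|8:{1,2,4,8}  Σφ=1+1+2+4=8
n=9: 9·1 3·3 1·9  φ→[6+2+1]=9
q^10  k|10↦φ(k): 10:4 5:4 2:1 1:1  a_10=10
d|11:{1,11}  Σφ=1+10=11
d|12:{12,6,4,3,2,1}  Σφ=4+2+2+2+1+1=12
d|13:{13,1}  Σφ=12+1=13
[q^14] φ(14)=6,φ(7)=6,φ(2)=1,φ(1)=1 ⇒ 14

7, 8, 9, 10, 11, 12, 13, 14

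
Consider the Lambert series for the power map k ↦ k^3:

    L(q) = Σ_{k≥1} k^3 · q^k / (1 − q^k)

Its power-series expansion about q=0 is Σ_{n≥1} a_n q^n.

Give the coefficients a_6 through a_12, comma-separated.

252, 344, 585, 757, 1134, 1332, 2044

d|6:{1,2,3,6}  Σf=1+8+27+216=252
n=7: 7·1 1·7  f→[343+1]=344
[q^8] f(8)=512,f(4)=64,f(2)=8,f(1)=1 ⇒ 585
q^9  k|9↦f(k): 9:729 3:27 1:1  a_9=757
q^10  k|10↦f(k): 10:1000 5:125 2:8 1:1  a_10=1134
[q^11] f(11)=1331,f(1)=1 ⇒ 1332
n=12: 12·1 6·2 4·3 3·4 2·6 1·12  f→[1728+216+64+27+8+1]=2044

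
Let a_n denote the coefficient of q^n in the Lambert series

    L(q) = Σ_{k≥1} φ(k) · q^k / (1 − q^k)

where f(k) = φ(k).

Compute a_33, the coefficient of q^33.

d|33:{33,11,3,1}  Σφ=20+10+2+1=33

a_33 = 33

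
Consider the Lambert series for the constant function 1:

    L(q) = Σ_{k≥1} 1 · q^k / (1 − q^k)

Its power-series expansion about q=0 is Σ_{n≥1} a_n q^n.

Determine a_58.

a_58 = 4

[q^58] f(58)=1,f(29)=1,f(2)=1,f(1)=1 ⇒ 4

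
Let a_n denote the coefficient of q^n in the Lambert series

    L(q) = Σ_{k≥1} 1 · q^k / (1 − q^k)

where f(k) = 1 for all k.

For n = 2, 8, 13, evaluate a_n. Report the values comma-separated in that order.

2, 4, 2

q^2  k|2↦f(k): 2:1 1:1  a_2=2
q^8  k|8↦f(k): 8:1 4:1 2:1 1:1  a_8=4
n=13: 13·1 1·13  f→[1+1]=2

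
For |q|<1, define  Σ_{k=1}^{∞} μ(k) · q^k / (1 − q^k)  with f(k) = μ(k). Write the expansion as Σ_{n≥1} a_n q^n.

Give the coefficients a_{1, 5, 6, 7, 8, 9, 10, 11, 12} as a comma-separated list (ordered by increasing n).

q^1  k|1↦μ(k): 1:1  a_1=1
[q^5] μ(5)=-1,μ(1)=1 ⇒ 0
d|6:{6,3,2,1}  Σμ=1+(-1)+(-1)+1=0
q^7  k|7↦μ(k): 1:1 7:-1  a_7=0
[q^8] μ(8)=0,μ(4)=0,μ(2)=-1,μ(1)=1 ⇒ 0
n=9: 1·9 3·3 9·1  μ→[1+(-1)+0]=0
n=10: 1·10 2·5 5·2 10·1  μ→[1+(-1)+(-1)+1]=0
q^11  k|11↦μ(k): 11:-1 1:1  a_11=0
d|12:{1,2,3,4,6,12}  Σμ=1+(-1)+(-1)+0+1+0=0

1, 0, 0, 0, 0, 0, 0, 0, 0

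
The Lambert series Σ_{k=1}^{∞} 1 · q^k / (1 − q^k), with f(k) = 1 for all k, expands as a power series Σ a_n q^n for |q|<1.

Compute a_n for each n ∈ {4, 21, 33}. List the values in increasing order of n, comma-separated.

[q^4] f(1)=1,f(2)=1,f(4)=1 ⇒ 3
d|21:{21,7,3,1}  Σf=1+1+1+1=4
q^33  k|33↦f(k): 1:1 3:1 11:1 33:1  a_33=4

3, 4, 4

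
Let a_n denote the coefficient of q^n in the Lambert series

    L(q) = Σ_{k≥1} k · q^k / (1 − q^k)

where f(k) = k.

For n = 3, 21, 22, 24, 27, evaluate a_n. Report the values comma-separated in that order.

d|3:{3,1}  Σf=3+1=4
q^21  k|21↦f(k): 21:21 7:7 3:3 1:1  a_21=32
q^22  k|22↦f(k): 22:22 11:11 2:2 1:1  a_22=36
q^24  k|24↦f(k): 24:24 12:12 8:8 6:6 4:4 3:3 2:2 1:1  a_24=60
[q^27] f(27)=27,f(9)=9,f(3)=3,f(1)=1 ⇒ 40

4, 32, 36, 60, 40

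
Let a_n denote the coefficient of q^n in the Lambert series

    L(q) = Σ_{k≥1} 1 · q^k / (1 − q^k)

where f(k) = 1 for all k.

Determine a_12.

a_12 = 6

d|12:{1,2,3,4,6,12}  Σf=1+1+1+1+1+1=6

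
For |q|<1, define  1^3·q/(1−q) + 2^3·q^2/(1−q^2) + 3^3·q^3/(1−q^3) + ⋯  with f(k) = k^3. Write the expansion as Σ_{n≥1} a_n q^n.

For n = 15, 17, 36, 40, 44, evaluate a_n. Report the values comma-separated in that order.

[q^15] f(15)=3375,f(5)=125,f(3)=27,f(1)=1 ⇒ 3528
q^17  k|17↦f(k): 1:1 17:4913  a_17=4914
n=36: 36·1 18·2 12·3 9·4 6·6 4·9 3·12 2·18 1·36  f→[46656+5832+1728+729+216+64+27+8+1]=55261
[q^40] f(1)=1,f(2)=8,f(4)=64,f(5)=125,f(8)=512,f(10)=1000,f(20)=8000,f(40)=64000 ⇒ 73710
n=44: 1·44 2·22 4·11 11·4 22·2 44·1  f→[1+8+64+1331+10648+85184]=97236

3528, 4914, 55261, 73710, 97236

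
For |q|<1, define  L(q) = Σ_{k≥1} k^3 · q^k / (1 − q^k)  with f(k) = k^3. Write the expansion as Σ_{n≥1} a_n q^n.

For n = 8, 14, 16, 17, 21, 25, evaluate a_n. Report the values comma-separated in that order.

d|8:{1,2,4,8}  Σf=1+8+64+512=585
d|14:{14,7,2,1}  Σf=2744+343+8+1=3096
d|16:{1,2,4,8,16}  Σf=1+8+64+512+4096=4681
n=17: 1·17 17·1  f→[1+4913]=4914
q^21  k|21↦f(k): 1:1 3:27 7:343 21:9261  a_21=9632
d|25:{1,5,25}  Σf=1+125+15625=15751

585, 3096, 4681, 4914, 9632, 15751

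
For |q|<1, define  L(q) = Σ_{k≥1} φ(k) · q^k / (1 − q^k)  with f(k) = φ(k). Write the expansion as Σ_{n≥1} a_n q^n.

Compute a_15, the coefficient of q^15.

d|15:{1,3,5,15}  Σφ=1+2+4+8=15

a_15 = 15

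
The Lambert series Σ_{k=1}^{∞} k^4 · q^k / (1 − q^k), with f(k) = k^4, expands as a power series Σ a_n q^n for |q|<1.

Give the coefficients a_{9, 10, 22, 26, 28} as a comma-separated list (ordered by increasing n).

6643, 10642, 248914, 485554, 655746

n=9: 1·9 3·3 9·1  f→[1+81+6561]=6643
d|10:{1,2,5,10}  Σf=1+16+625+10000=10642
q^22  k|22↦f(k): 22:234256 11:14641 2:16 1:1  a_22=248914
q^26  k|26↦f(k): 1:1 2:16 13:28561 26:456976  a_26=485554
d|28:{1,2,4,7,14,28}  Σf=1+16+256+2401+38416+614656=655746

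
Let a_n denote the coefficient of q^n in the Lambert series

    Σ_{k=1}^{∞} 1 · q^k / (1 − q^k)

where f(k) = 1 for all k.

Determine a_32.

n=32: 1·32 2·16 4·8 8·4 16·2 32·1  f→[1+1+1+1+1+1]=6

a_32 = 6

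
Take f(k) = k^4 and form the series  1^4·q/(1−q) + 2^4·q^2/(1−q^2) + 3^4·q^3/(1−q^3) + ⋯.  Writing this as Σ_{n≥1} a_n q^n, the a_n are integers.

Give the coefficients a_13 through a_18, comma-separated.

d|13:{1,13}  Σf=1+28561=28562
d|14:{1,2,7,14}  Σf=1+16+2401+38416=40834
q^15  k|15↦f(k): 1:1 3:81 5:625 15:50625  a_15=51332
d|16:{16,8,4,2,1}  Σf=65536+4096+256+16+1=69905
d|17:{17,1}  Σf=83521+1=83522
[q^18] f(1)=1,f(2)=16,f(3)=81,f(6)=1296,f(9)=6561,f(18)=104976 ⇒ 112931

28562, 40834, 51332, 69905, 83522, 112931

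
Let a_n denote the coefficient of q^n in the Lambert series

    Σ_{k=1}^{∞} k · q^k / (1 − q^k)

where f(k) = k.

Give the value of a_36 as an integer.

a_36 = 91

d|36:{1,2,3,4,6,9,12,18,36}  Σf=1+2+3+4+6+9+12+18+36=91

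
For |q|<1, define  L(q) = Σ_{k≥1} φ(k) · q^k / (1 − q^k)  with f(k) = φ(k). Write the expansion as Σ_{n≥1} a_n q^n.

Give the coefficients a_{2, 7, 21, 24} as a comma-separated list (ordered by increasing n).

q^2  k|2↦φ(k): 2:1 1:1  a_2=2
n=7: 7·1 1·7  φ→[6+1]=7
d|21:{1,3,7,21}  Σφ=1+2+6+12=21
[q^24] φ(24)=8,φ(12)=4,φ(8)=4,φ(6)=2,φ(4)=2,φ(3)=2,φ(2)=1,φ(1)=1 ⇒ 24

2, 7, 21, 24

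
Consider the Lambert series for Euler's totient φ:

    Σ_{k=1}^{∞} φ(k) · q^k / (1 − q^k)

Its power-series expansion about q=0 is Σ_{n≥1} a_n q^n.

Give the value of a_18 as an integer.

d|18:{1,2,3,6,9,18}  Σφ=1+1+2+2+6+6=18

a_18 = 18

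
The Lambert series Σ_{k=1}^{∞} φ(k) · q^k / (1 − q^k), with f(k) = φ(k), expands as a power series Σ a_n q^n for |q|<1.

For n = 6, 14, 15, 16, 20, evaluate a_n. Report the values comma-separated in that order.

n=6: 6·1 3·2 2·3 1·6  φ→[2+2+1+1]=6
n=14: 1·14 2·7 7·2 14·1  φ→[1+1+6+6]=14
[q^15] φ(15)=8,φ(5)=4,φ(3)=2,φ(1)=1 ⇒ 15
n=16: 1·16 2·8 4·4 8·2 16·1  φ→[1+1+2+4+8]=16
q^20  k|20↦φ(k): 20:8 10:4 5:4 4:2 2:1 1:1  a_20=20

6, 14, 15, 16, 20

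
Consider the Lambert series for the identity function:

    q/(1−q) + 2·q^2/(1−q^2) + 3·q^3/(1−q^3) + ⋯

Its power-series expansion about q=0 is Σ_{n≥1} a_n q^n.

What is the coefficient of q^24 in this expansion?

q^24  k|24↦f(k): 1:1 2:2 3:3 4:4 6:6 8:8 12:12 24:24  a_24=60

a_24 = 60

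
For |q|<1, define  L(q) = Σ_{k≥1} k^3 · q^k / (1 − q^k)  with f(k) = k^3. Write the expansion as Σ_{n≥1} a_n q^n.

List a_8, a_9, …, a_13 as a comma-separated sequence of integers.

q^8  k|8↦f(k): 1:1 2:8 4:64 8:512  a_8=585
[q^9] f(9)=729,f(3)=27,f(1)=1 ⇒ 757
q^10  k|10↦f(k): 10:1000 5:125 2:8 1:1  a_10=1134
n=11: 1·11 11·1  f→[1+1331]=1332
n=12: 1·12 2·6 3·4 4·3 6·2 12·1  f→[1+8+27+64+216+1728]=2044
q^13  k|13↦f(k): 13:2197 1:1  a_13=2198

585, 757, 1134, 1332, 2044, 2198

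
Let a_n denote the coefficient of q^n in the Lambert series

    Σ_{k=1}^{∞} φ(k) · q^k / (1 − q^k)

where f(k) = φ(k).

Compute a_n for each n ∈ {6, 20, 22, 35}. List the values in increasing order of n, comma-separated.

n=6: 6·1 3·2 2·3 1·6  φ→[2+2+1+1]=6
[q^20] φ(1)=1,φ(2)=1,φ(4)=2,φ(5)=4,φ(10)=4,φ(20)=8 ⇒ 20
q^22  k|22↦φ(k): 22:10 11:10 2:1 1:1  a_22=22
d|35:{1,5,7,35}  Σφ=1+4+6+24=35

6, 20, 22, 35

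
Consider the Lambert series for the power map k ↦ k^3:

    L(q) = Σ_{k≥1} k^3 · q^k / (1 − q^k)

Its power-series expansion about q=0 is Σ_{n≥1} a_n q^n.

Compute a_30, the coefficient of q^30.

a_30 = 31752

d|30:{30,15,10,6,5,3,2,1}  Σf=27000+3375+1000+216+125+27+8+1=31752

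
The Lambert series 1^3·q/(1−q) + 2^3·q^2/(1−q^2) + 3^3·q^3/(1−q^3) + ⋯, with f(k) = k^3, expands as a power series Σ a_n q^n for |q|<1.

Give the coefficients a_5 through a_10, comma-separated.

n=5: 5·1 1·5  f→[125+1]=126
[q^6] f(6)=216,f(3)=27,f(2)=8,f(1)=1 ⇒ 252
[q^7] f(1)=1,f(7)=343 ⇒ 344
d|8:{1,2,4,8}  Σf=1+8+64+512=585
[q^9] f(1)=1,f(3)=27,f(9)=729 ⇒ 757
q^10  k|10↦f(k): 10:1000 5:125 2:8 1:1  a_10=1134

126, 252, 344, 585, 757, 1134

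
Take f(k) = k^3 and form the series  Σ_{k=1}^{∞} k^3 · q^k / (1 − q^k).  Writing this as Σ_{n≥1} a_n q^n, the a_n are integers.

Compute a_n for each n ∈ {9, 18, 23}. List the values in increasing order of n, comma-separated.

757, 6813, 12168

q^9  k|9↦f(k): 1:1 3:27 9:729  a_9=757
d|18:{18,9,6,3,2,1}  Σf=5832+729+216+27+8+1=6813
[q^23] f(23)=12167,f(1)=1 ⇒ 12168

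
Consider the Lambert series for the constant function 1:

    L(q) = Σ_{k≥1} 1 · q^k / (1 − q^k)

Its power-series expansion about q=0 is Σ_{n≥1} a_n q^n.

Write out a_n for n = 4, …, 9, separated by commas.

[q^4] f(4)=1,f(2)=1,f(1)=1 ⇒ 3
[q^5] f(5)=1,f(1)=1 ⇒ 2
n=6: 1·6 2·3 3·2 6·1  f→[1+1+1+1]=4
n=7: 1·7 7·1  f→[1+1]=2
[q^8] f(8)=1,f(4)=1,f(2)=1,f(1)=1 ⇒ 4
[q^9] f(9)=1,f(3)=1,f(1)=1 ⇒ 3

3, 2, 4, 2, 4, 3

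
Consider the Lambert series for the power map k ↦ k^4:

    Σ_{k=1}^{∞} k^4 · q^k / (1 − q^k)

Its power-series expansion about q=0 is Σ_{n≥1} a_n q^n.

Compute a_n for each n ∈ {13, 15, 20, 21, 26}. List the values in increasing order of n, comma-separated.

28562, 51332, 170898, 196964, 485554

n=13: 1·13 13·1  f→[1+28561]=28562
n=15: 15·1 5·3 3·5 1·15  f→[50625+625+81+1]=51332
[q^20] f(1)=1,f(2)=16,f(4)=256,f(5)=625,f(10)=10000,f(20)=160000 ⇒ 170898
q^21  k|21↦f(k): 1:1 3:81 7:2401 21:194481  a_21=196964
[q^26] f(1)=1,f(2)=16,f(13)=28561,f(26)=456976 ⇒ 485554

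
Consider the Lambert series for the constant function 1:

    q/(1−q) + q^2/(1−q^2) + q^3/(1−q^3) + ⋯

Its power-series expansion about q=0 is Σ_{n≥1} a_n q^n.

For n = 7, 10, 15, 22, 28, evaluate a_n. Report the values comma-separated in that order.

d|7:{7,1}  Σf=1+1=2
n=10: 10·1 5·2 2·5 1·10  f→[1+1+1+1]=4
q^15  k|15↦f(k): 1:1 3:1 5:1 15:1  a_15=4
q^22  k|22↦f(k): 22:1 11:1 2:1 1:1  a_22=4
n=28: 28·1 14·2 7·4 4·7 2·14 1·28  f→[1+1+1+1+1+1]=6

2, 4, 4, 4, 6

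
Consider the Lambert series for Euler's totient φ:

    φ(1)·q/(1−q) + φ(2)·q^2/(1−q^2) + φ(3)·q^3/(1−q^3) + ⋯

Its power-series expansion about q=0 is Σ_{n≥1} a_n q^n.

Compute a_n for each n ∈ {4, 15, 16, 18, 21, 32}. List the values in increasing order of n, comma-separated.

n=4: 1·4 2·2 4·1  φ→[1+1+2]=4
n=15: 1·15 3·5 5·3 15·1  φ→[1+2+4+8]=15
d|16:{1,2,4,8,16}  Σφ=1+1+2+4+8=16
d|18:{18,9,6,3,2,1}  Σφ=6+6+2+2+1+1=18
q^21  k|21↦φ(k): 21:12 7:6 3:2 1:1  a_21=21
n=32: 1·32 2·16 4·8 8·4 16·2 32·1  φ→[1+1+2+4+8+16]=32

4, 15, 16, 18, 21, 32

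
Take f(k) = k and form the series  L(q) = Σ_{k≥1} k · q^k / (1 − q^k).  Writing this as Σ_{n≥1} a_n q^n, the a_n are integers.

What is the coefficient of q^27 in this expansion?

a_27 = 40

d|27:{1,3,9,27}  Σf=1+3+9+27=40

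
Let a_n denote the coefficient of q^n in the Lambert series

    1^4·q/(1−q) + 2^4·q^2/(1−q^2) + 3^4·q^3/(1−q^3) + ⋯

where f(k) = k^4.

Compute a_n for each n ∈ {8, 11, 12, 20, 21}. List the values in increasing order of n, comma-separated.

4369, 14642, 22386, 170898, 196964

[q^8] f(1)=1,f(2)=16,f(4)=256,f(8)=4096 ⇒ 4369
n=11: 11·1 1·11  f→[14641+1]=14642
q^12  k|12↦f(k): 1:1 2:16 3:81 4:256 6:1296 12:20736  a_12=22386
d|20:{20,10,5,4,2,1}  Σf=160000+10000+625+256+16+1=170898
[q^21] f(21)=194481,f(7)=2401,f(3)=81,f(1)=1 ⇒ 196964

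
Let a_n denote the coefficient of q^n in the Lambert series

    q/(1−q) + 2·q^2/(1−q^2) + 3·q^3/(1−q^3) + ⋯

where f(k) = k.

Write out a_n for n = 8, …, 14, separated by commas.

15, 13, 18, 12, 28, 14, 24

d|8:{1,2,4,8}  Σf=1+2+4+8=15
[q^9] f(9)=9,f(3)=3,f(1)=1 ⇒ 13
n=10: 1·10 2·5 5·2 10·1  f→[1+2+5+10]=18
q^11  k|11↦f(k): 1:1 11:11  a_11=12
q^12  k|12↦f(k): 12:12 6:6 4:4 3:3 2:2 1:1  a_12=28
n=13: 13·1 1·13  f→[13+1]=14
d|14:{1,2,7,14}  Σf=1+2+7+14=24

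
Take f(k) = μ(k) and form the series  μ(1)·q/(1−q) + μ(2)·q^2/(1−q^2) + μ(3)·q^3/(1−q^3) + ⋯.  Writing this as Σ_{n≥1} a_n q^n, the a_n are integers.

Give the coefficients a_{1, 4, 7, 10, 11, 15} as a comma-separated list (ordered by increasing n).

1, 0, 0, 0, 0, 0

d|1:{1}  Σμ=1=1
q^4  k|4↦μ(k): 1:1 2:-1 4:0  a_4=0
n=7: 1·7 7·1  μ→[1+(-1)]=0
[q^10] μ(10)=1,μ(5)=-1,μ(2)=-1,μ(1)=1 ⇒ 0
d|11:{1,11}  Σμ=1+(-1)=0
n=15: 1·15 3·5 5·3 15·1  μ→[1+(-1)+(-1)+1]=0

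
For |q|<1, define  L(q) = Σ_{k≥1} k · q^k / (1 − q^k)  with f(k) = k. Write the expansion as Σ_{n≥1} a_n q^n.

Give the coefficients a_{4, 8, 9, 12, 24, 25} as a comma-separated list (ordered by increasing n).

7, 15, 13, 28, 60, 31

[q^4] f(1)=1,f(2)=2,f(4)=4 ⇒ 7
n=8: 1·8 2·4 4·2 8·1  f→[1+2+4+8]=15
n=9: 1·9 3·3 9·1  f→[1+3+9]=13
[q^12] f(1)=1,f(2)=2,f(3)=3,f(4)=4,f(6)=6,f(12)=12 ⇒ 28
q^24  k|24↦f(k): 24:24 12:12 8:8 6:6 4:4 3:3 2:2 1:1  a_24=60
q^25  k|25↦f(k): 1:1 5:5 25:25  a_25=31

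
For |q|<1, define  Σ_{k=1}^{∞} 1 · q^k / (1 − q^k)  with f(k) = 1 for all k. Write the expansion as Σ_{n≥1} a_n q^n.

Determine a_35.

[q^35] f(35)=1,f(7)=1,f(5)=1,f(1)=1 ⇒ 4

a_35 = 4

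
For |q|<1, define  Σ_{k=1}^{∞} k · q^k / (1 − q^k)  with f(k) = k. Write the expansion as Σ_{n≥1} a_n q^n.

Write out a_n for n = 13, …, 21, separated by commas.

d|13:{1,13}  Σf=1+13=14
[q^14] f(1)=1,f(2)=2,f(7)=7,f(14)=14 ⇒ 24
n=15: 15·1 5·3 3·5 1·15  f→[15+5+3+1]=24
q^16  k|16↦f(k): 16:16 8:8 4:4 2:2 1:1  a_16=31
n=17: 17·1 1·17  f→[17+1]=18
q^18  k|18↦f(k): 1:1 2:2 3:3 6:6 9:9 18:18  a_18=39
d|19:{19,1}  Σf=19+1=20
n=20: 1·20 2·10 4·5 5·4 10·2 20·1  f→[1+2+4+5+10+20]=42
d|21:{1,3,7,21}  Σf=1+3+7+21=32

14, 24, 24, 31, 18, 39, 20, 42, 32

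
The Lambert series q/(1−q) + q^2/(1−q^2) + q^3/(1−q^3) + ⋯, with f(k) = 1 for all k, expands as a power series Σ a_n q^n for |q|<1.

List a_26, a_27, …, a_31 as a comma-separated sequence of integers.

4, 4, 6, 2, 8, 2

q^26  k|26↦f(k): 1:1 2:1 13:1 26:1  a_26=4
d|27:{27,9,3,1}  Σf=1+1+1+1=4
q^28  k|28↦f(k): 28:1 14:1 7:1 4:1 2:1 1:1  a_28=6
d|29:{1,29}  Σf=1+1=2
n=30: 30·1 15·2 10·3 6·5 5·6 3·10 2·15 1·30  f→[1+1+1+1+1+1+1+1]=8
d|31:{31,1}  Σf=1+1=2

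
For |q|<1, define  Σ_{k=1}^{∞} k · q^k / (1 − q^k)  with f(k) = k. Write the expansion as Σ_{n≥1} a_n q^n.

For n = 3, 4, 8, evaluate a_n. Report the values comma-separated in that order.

d|3:{3,1}  Σf=3+1=4
[q^4] f(4)=4,f(2)=2,f(1)=1 ⇒ 7
n=8: 1·8 2·4 4·2 8·1  f→[1+2+4+8]=15

4, 7, 15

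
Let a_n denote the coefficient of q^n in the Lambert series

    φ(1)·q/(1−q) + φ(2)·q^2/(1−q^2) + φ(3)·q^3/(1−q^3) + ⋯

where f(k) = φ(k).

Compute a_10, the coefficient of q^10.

q^10  k|10↦φ(k): 10:4 5:4 2:1 1:1  a_10=10

a_10 = 10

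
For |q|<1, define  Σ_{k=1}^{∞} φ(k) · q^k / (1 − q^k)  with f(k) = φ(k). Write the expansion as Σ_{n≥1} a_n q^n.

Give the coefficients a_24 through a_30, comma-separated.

d|24:{1,2,3,4,6,8,12,24}  Σφ=1+1+2+2+2+4+4+8=24
n=25: 1·25 5·5 25·1  φ→[1+4+20]=25
n=26: 26·1 13·2 2·13 1·26  φ→[12+12+1+1]=26
n=27: 1·27 3·9 9·3 27·1  φ→[1+2+6+18]=27
[q^28] φ(1)=1,φ(2)=1,φ(4)=2,φ(7)=6,φ(14)=6,φ(28)=12 ⇒ 28
d|29:{1,29}  Σφ=1+28=29
[q^30] φ(1)=1,φ(2)=1,φ(3)=2,φ(5)=4,φ(6)=2,φ(10)=4,φ(15)=8,φ(30)=8 ⇒ 30

24, 25, 26, 27, 28, 29, 30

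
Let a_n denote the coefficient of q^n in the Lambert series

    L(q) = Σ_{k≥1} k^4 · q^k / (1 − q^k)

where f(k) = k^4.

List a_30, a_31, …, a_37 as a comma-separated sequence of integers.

[q^30] f(1)=1,f(2)=16,f(3)=81,f(5)=625,f(6)=1296,f(10)=10000,f(15)=50625,f(30)=810000 ⇒ 872644
q^31  k|31↦f(k): 31:923521 1:1  a_31=923522
n=32: 1·32 2·16 4·8 8·4 16·2 32·1  f→[1+16+256+4096+65536+1048576]=1118481
n=33: 33·1 11·3 3·11 1·33  f→[1185921+14641+81+1]=1200644
q^34  k|34↦f(k): 1:1 2:16 17:83521 34:1336336  a_34=1419874
q^35  k|35↦f(k): 1:1 5:625 7:2401 35:1500625  a_35=1503652
d|36:{36,18,12,9,6,4,3,2,1}  Σf=1679616+104976+20736+6561+1296+256+81+16+1=1813539
n=37: 1·37 37·1  f→[1+1874161]=1874162

872644, 923522, 1118481, 1200644, 1419874, 1503652, 1813539, 1874162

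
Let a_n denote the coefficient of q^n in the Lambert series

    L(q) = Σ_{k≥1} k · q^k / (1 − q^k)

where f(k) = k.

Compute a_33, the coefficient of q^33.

n=33: 33·1 11·3 3·11 1·33  f→[33+11+3+1]=48

a_33 = 48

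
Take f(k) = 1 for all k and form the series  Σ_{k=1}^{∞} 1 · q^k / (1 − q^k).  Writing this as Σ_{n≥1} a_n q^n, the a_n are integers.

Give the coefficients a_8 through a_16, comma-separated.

4, 3, 4, 2, 6, 2, 4, 4, 5

q^8  k|8↦f(k): 8:1 4:1 2:1 1:1  a_8=4
[q^9] f(9)=1,f(3)=1,f(1)=1 ⇒ 3
d|10:{1,2,5,10}  Σf=1+1+1+1=4
[q^11] f(11)=1,f(1)=1 ⇒ 2
[q^12] f(1)=1,f(2)=1,f(3)=1,f(4)=1,f(6)=1,f(12)=1 ⇒ 6
n=13: 1·13 13·1  f→[1+1]=2
n=14: 1·14 2·7 7·2 14·1  f→[1+1+1+1]=4
q^15  k|15↦f(k): 15:1 5:1 3:1 1:1  a_15=4
q^16  k|16↦f(k): 16:1 8:1 4:1 2:1 1:1  a_16=5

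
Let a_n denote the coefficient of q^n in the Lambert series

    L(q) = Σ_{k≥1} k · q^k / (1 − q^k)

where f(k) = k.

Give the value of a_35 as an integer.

a_35 = 48

[q^35] f(1)=1,f(5)=5,f(7)=7,f(35)=35 ⇒ 48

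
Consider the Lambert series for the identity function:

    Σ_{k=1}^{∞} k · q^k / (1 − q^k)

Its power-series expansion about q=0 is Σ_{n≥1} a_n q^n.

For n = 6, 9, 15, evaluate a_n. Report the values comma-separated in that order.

12, 13, 24

n=6: 1·6 2·3 3·2 6·1  f→[1+2+3+6]=12
[q^9] f(9)=9,f(3)=3,f(1)=1 ⇒ 13
[q^15] f(15)=15,f(5)=5,f(3)=3,f(1)=1 ⇒ 24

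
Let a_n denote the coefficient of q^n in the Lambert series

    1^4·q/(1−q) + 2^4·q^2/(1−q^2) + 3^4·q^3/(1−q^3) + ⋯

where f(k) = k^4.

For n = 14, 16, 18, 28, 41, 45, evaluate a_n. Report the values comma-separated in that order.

40834, 69905, 112931, 655746, 2825762, 4158518

n=14: 1·14 2·7 7·2 14·1  f→[1+16+2401+38416]=40834
[q^16] f(16)=65536,f(8)=4096,f(4)=256,f(2)=16,f(1)=1 ⇒ 69905
q^18  k|18↦f(k): 18:104976 9:6561 6:1296 3:81 2:16 1:1  a_18=112931
d|28:{28,14,7,4,2,1}  Σf=614656+38416+2401+256+16+1=655746
d|41:{1,41}  Σf=1+2825761=2825762
n=45: 45·1 15·3 9·5 5·9 3·15 1·45  f→[4100625+50625+6561+625+81+1]=4158518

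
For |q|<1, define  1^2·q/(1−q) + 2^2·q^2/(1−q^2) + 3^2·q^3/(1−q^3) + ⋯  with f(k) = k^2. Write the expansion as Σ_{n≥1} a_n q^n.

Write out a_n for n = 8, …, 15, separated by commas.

85, 91, 130, 122, 210, 170, 250, 260

q^8  k|8↦f(k): 1:1 2:4 4:16 8:64  a_8=85
q^9  k|9↦f(k): 9:81 3:9 1:1  a_9=91
d|10:{10,5,2,1}  Σf=100+25+4+1=130
q^11  k|11↦f(k): 11:121 1:1  a_11=122
[q^12] f(1)=1,f(2)=4,f(3)=9,f(4)=16,f(6)=36,f(12)=144 ⇒ 210
d|13:{1,13}  Σf=1+169=170
d|14:{14,7,2,1}  Σf=196+49+4+1=250
[q^15] f(1)=1,f(3)=9,f(5)=25,f(15)=225 ⇒ 260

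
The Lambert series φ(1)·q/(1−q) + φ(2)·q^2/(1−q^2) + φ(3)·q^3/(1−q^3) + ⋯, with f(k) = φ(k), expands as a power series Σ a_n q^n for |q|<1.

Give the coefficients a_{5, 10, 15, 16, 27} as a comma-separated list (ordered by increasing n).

q^5  k|5↦φ(k): 5:4 1:1  a_5=5
d|10:{1,2,5,10}  Σφ=1+1+4+4=10
n=15: 15·1 5·3 3·5 1·15  φ→[8+4+2+1]=15
d|16:{1,2,4,8,16}  Σφ=1+1+2+4+8=16
q^27  k|27↦φ(k): 27:18 9:6 3:2 1:1  a_27=27

5, 10, 15, 16, 27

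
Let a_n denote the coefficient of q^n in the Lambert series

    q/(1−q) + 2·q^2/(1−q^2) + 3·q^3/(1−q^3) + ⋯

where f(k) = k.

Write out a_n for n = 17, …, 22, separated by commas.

18, 39, 20, 42, 32, 36

q^17  k|17↦f(k): 1:1 17:17  a_17=18
[q^18] f(18)=18,f(9)=9,f(6)=6,f(3)=3,f(2)=2,f(1)=1 ⇒ 39
n=19: 1·19 19·1  f→[1+19]=20
n=20: 20·1 10·2 5·4 4·5 2·10 1·20  f→[20+10+5+4+2+1]=42
d|21:{1,3,7,21}  Σf=1+3+7+21=32
q^22  k|22↦f(k): 22:22 11:11 2:2 1:1  a_22=36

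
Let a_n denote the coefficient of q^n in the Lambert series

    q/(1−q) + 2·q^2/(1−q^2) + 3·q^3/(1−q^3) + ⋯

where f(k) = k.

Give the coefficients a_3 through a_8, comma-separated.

4, 7, 6, 12, 8, 15

q^3  k|3↦f(k): 3:3 1:1  a_3=4
n=4: 4·1 2·2 1·4  f→[4+2+1]=7
q^5  k|5↦f(k): 1:1 5:5  a_5=6
q^6  k|6↦f(k): 6:6 3:3 2:2 1:1  a_6=12
n=7: 7·1 1·7  f→[7+1]=8
[q^8] f(1)=1,f(2)=2,f(4)=4,f(8)=8 ⇒ 15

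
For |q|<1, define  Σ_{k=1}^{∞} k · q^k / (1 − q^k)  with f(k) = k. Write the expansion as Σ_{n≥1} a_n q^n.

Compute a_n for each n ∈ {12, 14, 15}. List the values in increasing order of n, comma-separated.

[q^12] f(1)=1,f(2)=2,f(3)=3,f(4)=4,f(6)=6,f(12)=12 ⇒ 28
d|14:{1,2,7,14}  Σf=1+2+7+14=24
d|15:{1,3,5,15}  Σf=1+3+5+15=24

28, 24, 24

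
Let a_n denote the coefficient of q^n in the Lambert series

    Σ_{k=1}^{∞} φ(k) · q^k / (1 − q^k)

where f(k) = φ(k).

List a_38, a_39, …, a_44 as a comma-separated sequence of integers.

n=38: 1·38 2·19 19·2 38·1  φ→[1+1+18+18]=38
d|39:{1,3,13,39}  Σφ=1+2+12+24=39
q^40  k|40↦φ(k): 1:1 2:1 4:2 5:4 8:4 10:4 20:8 40:16  a_40=40
d|41:{41,1}  Σφ=40+1=41
q^42  k|42↦φ(k): 42:12 21:12 14:6 7:6 6:2 3:2 2:1 1:1  a_42=42
q^43  k|43↦φ(k): 1:1 43:42  a_43=43
n=44: 1·44 2·22 4·11 11·4 22·2 44·1  φ→[1+1+2+10+10+20]=44

38, 39, 40, 41, 42, 43, 44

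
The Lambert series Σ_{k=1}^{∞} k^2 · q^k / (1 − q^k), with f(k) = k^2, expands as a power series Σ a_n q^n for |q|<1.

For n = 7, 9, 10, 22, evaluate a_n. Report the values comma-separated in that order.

d|7:{7,1}  Σf=49+1=50
n=9: 1·9 3·3 9·1  f→[1+9+81]=91
[q^10] f(1)=1,f(2)=4,f(5)=25,f(10)=100 ⇒ 130
d|22:{1,2,11,22}  Σf=1+4+121+484=610

50, 91, 130, 610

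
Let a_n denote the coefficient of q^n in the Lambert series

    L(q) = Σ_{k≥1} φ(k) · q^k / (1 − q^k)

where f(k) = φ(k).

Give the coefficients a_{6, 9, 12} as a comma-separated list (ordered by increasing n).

[q^6] φ(1)=1,φ(2)=1,φ(3)=2,φ(6)=2 ⇒ 6
n=9: 9·1 3·3 1·9  φ→[6+2+1]=9
n=12: 1·12 2·6 3·4 4·3 6·2 12·1  φ→[1+1+2+2+2+4]=12

6, 9, 12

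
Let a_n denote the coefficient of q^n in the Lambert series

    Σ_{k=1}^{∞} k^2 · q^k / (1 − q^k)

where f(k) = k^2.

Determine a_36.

a_36 = 1911

[q^36] f(1)=1,f(2)=4,f(3)=9,f(4)=16,f(6)=36,f(9)=81,f(12)=144,f(18)=324,f(36)=1296 ⇒ 1911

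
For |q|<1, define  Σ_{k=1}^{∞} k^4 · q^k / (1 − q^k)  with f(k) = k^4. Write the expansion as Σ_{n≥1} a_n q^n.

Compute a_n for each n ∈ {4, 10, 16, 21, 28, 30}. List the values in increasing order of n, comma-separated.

n=4: 4·1 2·2 1·4  f→[256+16+1]=273
[q^10] f(10)=10000,f(5)=625,f(2)=16,f(1)=1 ⇒ 10642
d|16:{1,2,4,8,16}  Σf=1+16+256+4096+65536=69905
n=21: 21·1 7·3 3·7 1·21  f→[194481+2401+81+1]=196964
[q^28] f(28)=614656,f(14)=38416,f(7)=2401,f(4)=256,f(2)=16,f(1)=1 ⇒ 655746
d|30:{30,15,10,6,5,3,2,1}  Σf=810000+50625+10000+1296+625+81+16+1=872644

273, 10642, 69905, 196964, 655746, 872644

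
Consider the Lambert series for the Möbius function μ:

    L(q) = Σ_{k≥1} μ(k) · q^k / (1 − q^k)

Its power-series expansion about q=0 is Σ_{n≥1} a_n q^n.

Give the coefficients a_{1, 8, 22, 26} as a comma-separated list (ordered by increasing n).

q^1  k|1↦μ(k): 1:1  a_1=1
[q^8] μ(1)=1,μ(2)=-1,μ(4)=0,μ(8)=0 ⇒ 0
[q^22] μ(22)=1,μ(11)=-1,μ(2)=-1,μ(1)=1 ⇒ 0
q^26  k|26↦μ(k): 26:1 13:-1 2:-1 1:1  a_26=0

1, 0, 0, 0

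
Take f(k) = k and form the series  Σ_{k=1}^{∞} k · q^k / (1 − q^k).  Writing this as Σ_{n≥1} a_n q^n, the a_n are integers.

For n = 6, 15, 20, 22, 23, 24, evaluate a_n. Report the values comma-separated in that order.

d|6:{6,3,2,1}  Σf=6+3+2+1=12
[q^15] f(1)=1,f(3)=3,f(5)=5,f(15)=15 ⇒ 24
[q^20] f(20)=20,f(10)=10,f(5)=5,f(4)=4,f(2)=2,f(1)=1 ⇒ 42
[q^22] f(22)=22,f(11)=11,f(2)=2,f(1)=1 ⇒ 36
q^23  k|23↦f(k): 23:23 1:1  a_23=24
d|24:{24,12,8,6,4,3,2,1}  Σf=24+12+8+6+4+3+2+1=60

12, 24, 42, 36, 24, 60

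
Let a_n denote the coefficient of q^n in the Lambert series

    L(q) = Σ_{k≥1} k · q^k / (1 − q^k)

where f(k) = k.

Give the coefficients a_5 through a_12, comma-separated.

q^5  k|5↦f(k): 1:1 5:5  a_5=6
n=6: 1·6 2·3 3·2 6·1  f→[1+2+3+6]=12
d|7:{1,7}  Σf=1+7=8
n=8: 1·8 2·4 4·2 8·1  f→[1+2+4+8]=15
q^9  k|9↦f(k): 9:9 3:3 1:1  a_9=13
d|10:{1,2,5,10}  Σf=1+2+5+10=18
d|11:{1,11}  Σf=1+11=12
[q^12] f(12)=12,f(6)=6,f(4)=4,f(3)=3,f(2)=2,f(1)=1 ⇒ 28

6, 12, 8, 15, 13, 18, 12, 28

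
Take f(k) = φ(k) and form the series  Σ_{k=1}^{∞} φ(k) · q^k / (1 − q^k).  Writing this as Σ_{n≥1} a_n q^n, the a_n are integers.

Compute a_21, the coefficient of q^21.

d|21:{1,3,7,21}  Σφ=1+2+6+12=21

a_21 = 21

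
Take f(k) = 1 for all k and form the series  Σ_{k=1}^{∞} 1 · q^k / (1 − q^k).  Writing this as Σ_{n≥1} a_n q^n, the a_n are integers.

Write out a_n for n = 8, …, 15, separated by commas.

4, 3, 4, 2, 6, 2, 4, 4

d|8:{1,2,4,8}  Σf=1+1+1+1=4
n=9: 1·9 3·3 9·1  f→[1+1+1]=3
d|10:{10,5,2,1}  Σf=1+1+1+1=4
n=11: 11·1 1·11  f→[1+1]=2
d|12:{1,2,3,4,6,12}  Σf=1+1+1+1+1+1=6
n=13: 1·13 13·1  f→[1+1]=2
d|14:{1,2,7,14}  Σf=1+1+1+1=4
[q^15] f(1)=1,f(3)=1,f(5)=1,f(15)=1 ⇒ 4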